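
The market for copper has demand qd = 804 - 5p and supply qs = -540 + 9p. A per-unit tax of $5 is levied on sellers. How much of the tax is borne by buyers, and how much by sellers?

Buyers bear 45/14, sellers bear 25/14

Pre-tax equilibrium: p* = 96, q* = 324.
Tax on sellers shifts supply to qs = -540 + 9(p − 5) = -585 + 9p.
804 - 5p = -585 + 9p gives buyer price pb = 1389/14; sellers receive ps = 1389/14 − 5 = 1319/14.
New quantity: q = 804 − 5(1389/14) = 4311/14.
Buyer burden = 1389/14 − 96 = 45/14; seller burden = 96 − 1319/14 = 25/14.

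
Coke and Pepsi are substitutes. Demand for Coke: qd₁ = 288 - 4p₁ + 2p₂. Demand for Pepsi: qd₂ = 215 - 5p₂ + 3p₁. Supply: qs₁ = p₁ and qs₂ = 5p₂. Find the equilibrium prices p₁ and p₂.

Market 1: 288 - 4p₁ + 2p₂ = p₁ → 5p₁ - 2p₂ = 288.
Market 2: 10p₂ - 3p₁ = 215.
Eliminating p₂: 10×(1) + 2×(2) gives 44p₁ = 3310, so p₁ = 1655/22.
Back-substitute into (2): p₂ = (215 + 3×1655/22) / 10 = 1939/44.

p₁ = 1655/22, p₂ = 1939/44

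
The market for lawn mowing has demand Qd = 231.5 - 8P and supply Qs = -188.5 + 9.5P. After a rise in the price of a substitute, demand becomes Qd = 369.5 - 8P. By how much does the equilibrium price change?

ΔP = 276/35

Original equilibrium: P* = 24, Q* = 39.5.
New equilibrium: 369.5 - 8P = -188.5 + 9.5P, so 558 = 17.5P and P' = 1116/35; Q' = 369.5 − 8(1116/35) = 8009/70.
Change in price: 1116/35 − 24 = 276/35.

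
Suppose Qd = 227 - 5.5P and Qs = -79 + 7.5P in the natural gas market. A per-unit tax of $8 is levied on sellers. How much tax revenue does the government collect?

Pre-tax equilibrium: P* = 306/13, Q* = 1268/13.
Tax on sellers shifts supply to Qs = -79 + 7.5(P − 8) = -139 + 7.5P.
227 - 5.5P = -139 + 7.5P gives buyer price Pb = 366/13; sellers receive Ps = 366/13 − 8 = 262/13.
New quantity: Q = 227 − 5.5(366/13) = 938/13.
Revenue = 8 × 938/13 = 7504/13.

Tax revenue = 7504/13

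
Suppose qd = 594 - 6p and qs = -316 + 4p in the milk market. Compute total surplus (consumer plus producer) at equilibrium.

Total surplus = 480

Equilibrium: 594 - 6p = -316 + 4p gives p* = 91, q* = 48.
Demand choke price: p = 99; supply starts at p = 79.
CS = ½(99 − 91)(48) = 192; PS = ½(91 − 79)(48) = 288.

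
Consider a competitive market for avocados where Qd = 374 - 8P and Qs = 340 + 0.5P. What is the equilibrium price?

P* = 4

Set Qd = Qs: 374 - 8P = 340 + 0.5P.
34 = 8.5P, so P* = 4.
Q* = 374 − 8(4) = 342.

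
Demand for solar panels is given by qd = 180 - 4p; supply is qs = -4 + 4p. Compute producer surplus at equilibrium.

Equilibrium: 180 - 4p = -4 + 4p gives p* = 23, q* = 88.
Supply starts at p = 1 (where qs = 0).
PS = ½(23 − 1)(88) = 968.

Producer surplus = 968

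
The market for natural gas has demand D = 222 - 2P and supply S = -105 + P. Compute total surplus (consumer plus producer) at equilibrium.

Equilibrium: 222 - 2P = -105 + P gives P* = 109, Q* = 4.
Demand choke price: P = 111; supply starts at P = 105.
CS = ½(111 − 109)(4) = 4; PS = ½(109 − 105)(4) = 8.

Total surplus = 12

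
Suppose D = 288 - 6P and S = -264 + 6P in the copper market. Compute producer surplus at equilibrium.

Producer surplus = 12

Equilibrium: 288 - 6P = -264 + 6P gives P* = 46, Q* = 12.
Supply starts at P = 44 (where S = 0).
PS = ½(46 − 44)(12) = 12.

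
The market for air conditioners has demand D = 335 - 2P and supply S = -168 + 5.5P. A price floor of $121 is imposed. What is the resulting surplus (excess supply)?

Surplus = 404.5

Equilibrium price would be P* = 1006/15, so the floor at 121 binds.
At P = 121: D = 93, S = 497.5.
Surplus = 497.5 − 93 = 404.5.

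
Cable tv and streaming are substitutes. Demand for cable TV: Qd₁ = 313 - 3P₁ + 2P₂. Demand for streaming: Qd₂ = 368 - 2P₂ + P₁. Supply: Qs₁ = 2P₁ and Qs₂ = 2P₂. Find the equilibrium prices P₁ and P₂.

Market 1: 313 - 3P₁ + 2P₂ = 2P₁ → 5P₁ - 2P₂ = 313.
Market 2: 4P₂ - P₁ = 368.
Eliminating P₂: 4×(1) + 2×(2) gives 18P₁ = 1988, so P₁ = 994/9.
Back-substitute into (2): P₂ = (368 + 1×994/9) / 4 = 2153/18.

P₁ = 994/9, P₂ = 2153/18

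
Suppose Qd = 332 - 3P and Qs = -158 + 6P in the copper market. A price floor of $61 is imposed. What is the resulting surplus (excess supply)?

Surplus = 59

Equilibrium price would be P* = 490/9, so the floor at 61 binds.
At P = 61: Qd = 149, Qs = 208.
Surplus = 208 − 149 = 59.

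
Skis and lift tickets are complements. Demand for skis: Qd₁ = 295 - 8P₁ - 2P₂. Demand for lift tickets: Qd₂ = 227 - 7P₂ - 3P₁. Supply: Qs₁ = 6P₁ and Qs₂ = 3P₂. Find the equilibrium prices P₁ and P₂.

P₁ = 1248/67, P₂ = 2293/134

Market 1: 295 - 8P₁ - 2P₂ = 6P₁ → 14P₁ + 2P₂ = 295.
Market 2: 10P₂ + 3P₁ = 227.
Eliminating P₂: 10×(1) − 2×(2) gives 134P₁ = 2496, so P₁ = 1248/67.
Back-substitute into (2): P₂ = (227 − 3×1248/67) / 10 = 2293/134.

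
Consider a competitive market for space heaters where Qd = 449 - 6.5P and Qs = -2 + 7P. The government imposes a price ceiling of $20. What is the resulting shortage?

Equilibrium price would be P* = 902/27, so the ceiling at 20 binds.
At P = 20: Qd = 449 − 6.5(20) = 319, Qs = -2 + 7(20) = 138.
Shortage = 319 − 138 = 181.

Shortage = 181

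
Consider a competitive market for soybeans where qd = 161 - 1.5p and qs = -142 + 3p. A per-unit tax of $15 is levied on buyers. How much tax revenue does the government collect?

Tax revenue = 675

Pre-tax equilibrium: p* = 202/3, q* = 60.
Tax on buyers shifts demand to qd = 161 − 1.5(p + 15) = 138.5 - 1.5p.
138.5 - 1.5p = -142 + 3p gives seller price ps = 187/3; buyers pay pb = 187/3 + 15 = 232/3.
New quantity: q = 161 − 1.5(232/3) = 45.
Revenue = 15 × 45 = 675.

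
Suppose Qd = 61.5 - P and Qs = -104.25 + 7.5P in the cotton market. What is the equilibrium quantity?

Set Qd = Qs: 61.5 - P = -104.25 + 7.5P.
165.75 = 8.5P, so P* = 19.5.
Q* = 61.5 − 1(19.5) = 42.

Q* = 42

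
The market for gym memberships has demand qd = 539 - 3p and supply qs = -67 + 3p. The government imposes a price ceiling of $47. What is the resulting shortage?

Equilibrium price would be p* = 101, so the ceiling at 47 binds.
At p = 47: qd = 539 − 3(47) = 398, qs = -67 + 3(47) = 74.
Shortage = 398 − 74 = 324.

Shortage = 324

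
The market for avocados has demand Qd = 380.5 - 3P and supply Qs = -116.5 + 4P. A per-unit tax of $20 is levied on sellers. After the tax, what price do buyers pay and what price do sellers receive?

Buyers pay 577/7, sellers receive 437/7

Pre-tax equilibrium: P* = 71, Q* = 167.5.
Tax on sellers shifts supply to Qs = -116.5 + 4(P − 20) = -196.5 + 4P.
380.5 - 3P = -196.5 + 4P gives buyer price Pb = 577/7; sellers receive Ps = 577/7 − 20 = 437/7.
New quantity: Q = 380.5 − 3(577/7) = 1865/14.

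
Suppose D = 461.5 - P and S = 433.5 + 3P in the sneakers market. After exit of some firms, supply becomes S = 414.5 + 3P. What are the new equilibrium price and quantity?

P' = 11.75, Q' = 449.75

Original equilibrium: P* = 7, Q* = 454.5.
New equilibrium: 461.5 - P = 414.5 + 3P, so 47 = 4P and P' = 11.75; Q' = 461.5 − 1(11.75) = 449.75.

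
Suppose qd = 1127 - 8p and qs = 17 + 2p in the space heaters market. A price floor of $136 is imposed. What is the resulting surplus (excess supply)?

Surplus = 250

Equilibrium price would be p* = 111, so the floor at 136 binds.
At p = 136: qd = 39, qs = 289.
Surplus = 289 − 39 = 250.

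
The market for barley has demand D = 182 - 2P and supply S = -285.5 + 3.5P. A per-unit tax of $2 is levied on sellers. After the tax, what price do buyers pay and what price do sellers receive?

Buyers pay 949/11, sellers receive 927/11

Pre-tax equilibrium: P* = 85, Q* = 12.
Tax on sellers shifts supply to S = -285.5 + 3.5(P − 2) = -292.5 + 3.5P.
182 - 2P = -292.5 + 3.5P gives buyer price Pb = 949/11; sellers receive Ps = 949/11 − 2 = 927/11.
New quantity: Q = 182 − 2(949/11) = 104/11.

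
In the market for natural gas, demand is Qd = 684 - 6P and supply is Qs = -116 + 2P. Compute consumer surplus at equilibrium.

Equilibrium: 684 - 6P = -116 + 2P gives P* = 100, Q* = 84.
Demand choke price (Qd = 0): P = 114.
CS = ½(114 − 100)(84) = 588.

Consumer surplus = 588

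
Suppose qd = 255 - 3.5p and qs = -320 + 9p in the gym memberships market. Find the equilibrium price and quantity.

Set qd = qs: 255 - 3.5p = -320 + 9p.
575 = 12.5p, so p* = 46.
q* = 255 − 3.5(46) = 94.

p* = 46, q* = 94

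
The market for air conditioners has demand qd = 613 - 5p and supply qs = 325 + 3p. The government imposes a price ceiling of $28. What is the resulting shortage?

Equilibrium price would be p* = 36, so the ceiling at 28 binds.
At p = 28: qd = 613 − 5(28) = 473, qs = 325 + 3(28) = 409.
Shortage = 473 − 409 = 64.

Shortage = 64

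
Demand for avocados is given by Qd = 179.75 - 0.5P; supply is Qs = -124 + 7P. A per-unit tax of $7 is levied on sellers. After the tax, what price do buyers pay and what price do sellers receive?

Buyers pay 1411/30, sellers receive 1201/30

Pre-tax equilibrium: P* = 40.5, Q* = 159.5.
Tax on sellers shifts supply to Qs = -124 + 7(P − 7) = -173 + 7P.
179.75 - 0.5P = -173 + 7P gives buyer price Pb = 1411/30; sellers receive Ps = 1411/30 − 7 = 1201/30.
New quantity: Q = 179.75 − 0.5(1411/30) = 4687/30.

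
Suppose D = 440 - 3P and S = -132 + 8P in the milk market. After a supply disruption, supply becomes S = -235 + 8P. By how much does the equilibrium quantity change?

Original equilibrium: P* = 52, Q* = 284.
New equilibrium: 440 - 3P = -235 + 8P, so 675 = 11P and P' = 675/11; Q' = 440 − 3(675/11) = 2815/11.
Change in quantity: 2815/11 − 284 = -309/11.

ΔQ = -309/11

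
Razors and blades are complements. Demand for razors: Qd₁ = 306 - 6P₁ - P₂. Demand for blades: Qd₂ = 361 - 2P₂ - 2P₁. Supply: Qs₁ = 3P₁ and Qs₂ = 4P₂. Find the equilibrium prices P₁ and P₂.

P₁ = 1475/52, P₂ = 2637/52

Market 1: 306 - 6P₁ - P₂ = 3P₁ → 9P₁ + P₂ = 306.
Market 2: 6P₂ + 2P₁ = 361.
Eliminating P₂: 6×(1) − 1×(2) gives 52P₁ = 1475, so P₁ = 1475/52.
Back-substitute into (2): P₂ = (361 − 2×1475/52) / 6 = 2637/52.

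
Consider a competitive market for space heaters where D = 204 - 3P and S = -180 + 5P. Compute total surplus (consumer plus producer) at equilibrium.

Equilibrium: 204 - 3P = -180 + 5P gives P* = 48, Q* = 60.
Demand choke price: P = 68; supply starts at P = 36.
CS = ½(68 − 48)(60) = 600; PS = ½(48 − 36)(60) = 360.

Total surplus = 960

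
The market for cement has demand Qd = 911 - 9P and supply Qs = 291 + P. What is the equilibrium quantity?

Set Qd = Qs: 911 - 9P = 291 + P.
620 = 10P, so P* = 62.
Q* = 911 − 9(62) = 353.

Q* = 353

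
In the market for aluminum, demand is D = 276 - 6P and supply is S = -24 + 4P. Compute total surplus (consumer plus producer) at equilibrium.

Equilibrium: 276 - 6P = -24 + 4P gives P* = 30, Q* = 96.
Demand choke price: P = 46; supply starts at P = 6.
CS = ½(46 − 30)(96) = 768; PS = ½(30 − 6)(96) = 1152.

Total surplus = 1920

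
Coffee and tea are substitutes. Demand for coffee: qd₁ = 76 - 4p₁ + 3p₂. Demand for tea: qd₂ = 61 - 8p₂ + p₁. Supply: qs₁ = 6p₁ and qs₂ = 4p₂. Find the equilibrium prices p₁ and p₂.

p₁ = 365/39, p₂ = 686/117

Market 1: 76 - 4p₁ + 3p₂ = 6p₁ → 10p₁ - 3p₂ = 76.
Market 2: 12p₂ - p₁ = 61.
Eliminating p₂: 12×(1) + 3×(2) gives 117p₁ = 1095, so p₁ = 365/39.
Back-substitute into (2): p₂ = (61 + 1×365/39) / 12 = 686/117.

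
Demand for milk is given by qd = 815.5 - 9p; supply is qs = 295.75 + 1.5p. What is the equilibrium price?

Set qd = qs: 815.5 - 9p = 295.75 + 1.5p.
519.75 = 10.5p, so p* = 49.5.
q* = 815.5 − 9(49.5) = 370.

p* = 49.5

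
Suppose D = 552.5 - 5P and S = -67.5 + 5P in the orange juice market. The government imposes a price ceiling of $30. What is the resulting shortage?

Shortage = 320

Equilibrium price would be P* = 62, so the ceiling at 30 binds.
At P = 30: D = 552.5 − 5(30) = 402.5, S = -67.5 + 5(30) = 82.5.
Shortage = 402.5 − 82.5 = 320.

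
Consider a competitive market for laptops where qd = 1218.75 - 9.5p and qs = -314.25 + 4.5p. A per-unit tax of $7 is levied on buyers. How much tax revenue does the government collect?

Tax revenue = 1099.875

Pre-tax equilibrium: p* = 109.5, q* = 178.5.
Tax on buyers shifts demand to qd = 1218.75 − 9.5(p + 7) = 1152.25 - 9.5p.
1152.25 - 9.5p = -314.25 + 4.5p gives seller price ps = 104.75; buyers pay pb = 104.75 + 7 = 111.75.
New quantity: q = 1218.75 − 9.5(111.75) = 157.125.
Revenue = 7 × 157.125 = 1099.875.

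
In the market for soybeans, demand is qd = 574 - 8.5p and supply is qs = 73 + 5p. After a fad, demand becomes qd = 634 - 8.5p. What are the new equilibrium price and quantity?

p' = 374/9, q' = 2527/9

Original equilibrium: p* = 334/9, q* = 2327/9.
New equilibrium: 634 - 8.5p = 73 + 5p, so 561 = 13.5p and p' = 374/9; q' = 634 − 8.5(374/9) = 2527/9.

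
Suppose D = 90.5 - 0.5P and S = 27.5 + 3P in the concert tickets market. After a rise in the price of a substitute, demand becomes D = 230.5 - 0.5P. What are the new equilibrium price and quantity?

P' = 58, Q' = 201.5

Original equilibrium: P* = 18, Q* = 81.5.
New equilibrium: 230.5 - 0.5P = 27.5 + 3P, so 203 = 3.5P and P' = 58; Q' = 230.5 − 0.5(58) = 201.5.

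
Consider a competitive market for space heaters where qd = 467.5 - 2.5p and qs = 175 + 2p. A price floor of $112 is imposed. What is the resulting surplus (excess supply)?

Equilibrium price would be p* = 65, so the floor at 112 binds.
At p = 112: qd = 187.5, qs = 399.
Surplus = 399 − 187.5 = 211.5.

Surplus = 211.5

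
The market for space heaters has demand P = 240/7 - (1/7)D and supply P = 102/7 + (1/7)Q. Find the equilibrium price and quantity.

Set the two price expressions equal: 240/7 - (1/7)Q = 102/7 + (1/7)Q.
138/7 = (2/7)Q, so Q* = 69.
P* = 240/7 − (1/7)(69) = 171/7.

P* = 171/7, Q* = 69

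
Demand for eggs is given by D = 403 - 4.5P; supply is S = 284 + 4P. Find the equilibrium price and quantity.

P* = 14, Q* = 340

Set D = S: 403 - 4.5P = 284 + 4P.
119 = 8.5P, so P* = 14.
Q* = 403 − 4.5(14) = 340.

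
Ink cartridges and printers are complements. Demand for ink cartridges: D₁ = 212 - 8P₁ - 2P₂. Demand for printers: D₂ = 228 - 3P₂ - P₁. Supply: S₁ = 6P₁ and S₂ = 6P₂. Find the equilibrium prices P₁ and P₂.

P₁ = 363/31, P₂ = 745/31

Market 1: 212 - 8P₁ - 2P₂ = 6P₁ → 14P₁ + 2P₂ = 212.
Market 2: 9P₂ + P₁ = 228.
Eliminating P₂: 9×(1) − 2×(2) gives 124P₁ = 1452, so P₁ = 363/31.
Back-substitute into (2): P₂ = (228 − 1×363/31) / 9 = 745/31.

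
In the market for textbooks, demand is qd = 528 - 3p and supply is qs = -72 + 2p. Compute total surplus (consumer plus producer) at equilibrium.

Equilibrium: 528 - 3p = -72 + 2p gives p* = 120, q* = 168.
Demand choke price: p = 176; supply starts at p = 36.
CS = ½(176 − 120)(168) = 4704; PS = ½(120 − 36)(168) = 7056.

Total surplus = 11760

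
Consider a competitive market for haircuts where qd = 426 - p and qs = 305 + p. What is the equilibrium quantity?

q* = 365.5

Set qd = qs: 426 - p = 305 + p.
121 = 2p, so p* = 60.5.
q* = 426 − 1(60.5) = 365.5.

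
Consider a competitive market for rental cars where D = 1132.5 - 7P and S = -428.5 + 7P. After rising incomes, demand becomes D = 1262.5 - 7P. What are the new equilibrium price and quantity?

Original equilibrium: P* = 111.5, Q* = 352.
New equilibrium: 1262.5 - 7P = -428.5 + 7P, so 1691 = 14P and P' = 1691/14; Q' = 1262.5 − 7(1691/14) = 417.

P' = 1691/14, Q' = 417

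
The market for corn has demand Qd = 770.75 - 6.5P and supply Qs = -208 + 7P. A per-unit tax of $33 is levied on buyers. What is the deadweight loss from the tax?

Pre-tax equilibrium: P* = 72.5, Q* = 299.5.
Tax on buyers shifts demand to Qd = 770.75 − 6.5(P + 33) = 556.25 - 6.5P.
556.25 - 6.5P = -208 + 7P gives seller price Ps = 1019/18; buyers pay Pb = 1019/18 + 33 = 1613/18.
New quantity: Q = 770.75 − 6.5(1613/18) = 3389/18.
DWL = ½ × 33 × (299.5 − 3389/18) = 11011/6.

Deadweight loss = 11011/6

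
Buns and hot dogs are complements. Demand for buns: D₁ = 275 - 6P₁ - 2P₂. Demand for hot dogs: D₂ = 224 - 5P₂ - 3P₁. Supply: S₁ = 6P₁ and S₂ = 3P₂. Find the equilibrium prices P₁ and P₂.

Market 1: 275 - 6P₁ - 2P₂ = 6P₁ → 12P₁ + 2P₂ = 275.
Market 2: 8P₂ + 3P₁ = 224.
Eliminating P₂: 8×(1) − 2×(2) gives 90P₁ = 1752, so P₁ = 292/15.
Back-substitute into (2): P₂ = (224 − 3×292/15) / 8 = 20.7.

P₁ = 292/15, P₂ = 20.7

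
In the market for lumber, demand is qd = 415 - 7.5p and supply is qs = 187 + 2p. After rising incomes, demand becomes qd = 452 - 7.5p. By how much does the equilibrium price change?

Original equilibrium: p* = 24, q* = 235.
New equilibrium: 452 - 7.5p = 187 + 2p, so 265 = 9.5p and p' = 530/19; q' = 452 − 7.5(530/19) = 4613/19.
Change in price: 530/19 − 24 = 74/19.

Δp = 74/19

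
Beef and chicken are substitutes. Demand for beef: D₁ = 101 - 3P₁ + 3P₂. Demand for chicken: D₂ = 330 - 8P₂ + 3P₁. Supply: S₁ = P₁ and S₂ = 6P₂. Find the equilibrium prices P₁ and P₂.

Market 1: 101 - 3P₁ + 3P₂ = P₁ → 4P₁ - 3P₂ = 101.
Market 2: 14P₂ - 3P₁ = 330.
Eliminating P₂: 14×(1) + 3×(2) gives 47P₁ = 2404, so P₁ = 2404/47.
Back-substitute into (2): P₂ = (330 + 3×2404/47) / 14 = 1623/47.

P₁ = 2404/47, P₂ = 1623/47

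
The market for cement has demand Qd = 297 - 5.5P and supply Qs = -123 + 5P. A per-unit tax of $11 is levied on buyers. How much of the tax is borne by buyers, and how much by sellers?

Pre-tax equilibrium: P* = 40, Q* = 77.
Tax on buyers shifts demand to Qd = 297 − 5.5(P + 11) = 236.5 - 5.5P.
236.5 - 5.5P = -123 + 5P gives seller price Ps = 719/21; buyers pay Pb = 719/21 + 11 = 950/21.
New quantity: Q = 297 − 5.5(950/21) = 1012/21.
Buyer burden = 950/21 − 40 = 110/21; seller burden = 40 − 719/21 = 121/21.

Buyers bear 110/21, sellers bear 121/21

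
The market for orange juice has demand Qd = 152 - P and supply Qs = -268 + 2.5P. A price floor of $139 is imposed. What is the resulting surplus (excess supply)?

Equilibrium price would be P* = 120, so the floor at 139 binds.
At P = 139: Qd = 13, Qs = 79.5.
Surplus = 79.5 − 13 = 66.5.

Surplus = 66.5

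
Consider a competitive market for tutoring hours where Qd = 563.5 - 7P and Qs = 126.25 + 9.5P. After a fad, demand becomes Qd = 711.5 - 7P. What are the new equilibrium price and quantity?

P' = 2341/66, Q' = 15286/33

Original equilibrium: P* = 26.5, Q* = 378.
New equilibrium: 711.5 - 7P = 126.25 + 9.5P, so 585.25 = 16.5P and P' = 2341/66; Q' = 711.5 − 7(2341/66) = 15286/33.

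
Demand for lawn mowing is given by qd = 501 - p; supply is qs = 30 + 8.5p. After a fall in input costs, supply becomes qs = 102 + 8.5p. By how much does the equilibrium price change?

Δp = -144/19

Original equilibrium: p* = 942/19, q* = 8577/19.
New equilibrium: 501 - p = 102 + 8.5p, so 399 = 9.5p and p' = 42; q' = 501 − 1(42) = 459.
Change in price: 42 − 942/19 = -144/19.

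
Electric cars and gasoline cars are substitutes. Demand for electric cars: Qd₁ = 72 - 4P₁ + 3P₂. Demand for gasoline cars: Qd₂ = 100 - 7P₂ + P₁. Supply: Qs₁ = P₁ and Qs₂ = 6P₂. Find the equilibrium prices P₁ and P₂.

Market 1: 72 - 4P₁ + 3P₂ = P₁ → 5P₁ - 3P₂ = 72.
Market 2: 13P₂ - P₁ = 100.
Eliminating P₂: 13×(1) + 3×(2) gives 62P₁ = 1236, so P₁ = 618/31.
Back-substitute into (2): P₂ = (100 + 1×618/31) / 13 = 286/31.

P₁ = 618/31, P₂ = 286/31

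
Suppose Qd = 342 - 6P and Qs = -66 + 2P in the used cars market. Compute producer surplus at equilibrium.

Equilibrium: 342 - 6P = -66 + 2P gives P* = 51, Q* = 36.
Supply starts at P = 33 (where Qs = 0).
PS = ½(51 − 33)(36) = 324.

Producer surplus = 324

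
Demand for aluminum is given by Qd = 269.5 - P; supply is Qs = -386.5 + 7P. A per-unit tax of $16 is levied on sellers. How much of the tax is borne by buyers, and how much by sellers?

Pre-tax equilibrium: P* = 82, Q* = 187.5.
Tax on sellers shifts supply to Qs = -386.5 + 7(P − 16) = -498.5 + 7P.
269.5 - P = -498.5 + 7P gives buyer price Pb = 96; sellers receive Ps = 96 − 16 = 80.
New quantity: Q = 269.5 − 1(96) = 173.5.
Buyer burden = 96 − 82 = 14; seller burden = 82 − 80 = 2.

Buyers bear $14, sellers bear $2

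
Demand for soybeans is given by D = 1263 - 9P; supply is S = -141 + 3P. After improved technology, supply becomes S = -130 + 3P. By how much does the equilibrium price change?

ΔP = -11/12

Original equilibrium: P* = 117, Q* = 210.
New equilibrium: 1263 - 9P = -130 + 3P, so 1393 = 12P and P' = 1393/12; Q' = 1263 − 9(1393/12) = 218.25.
Change in price: 1393/12 − 117 = -11/12.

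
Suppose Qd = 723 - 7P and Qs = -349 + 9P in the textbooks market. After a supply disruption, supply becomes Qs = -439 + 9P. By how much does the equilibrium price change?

Original equilibrium: P* = 67, Q* = 254.
New equilibrium: 723 - 7P = -439 + 9P, so 1162 = 16P and P' = 72.625; Q' = 723 − 7(72.625) = 214.625.
Change in price: 72.625 − 67 = 5.625.

ΔP = 5.625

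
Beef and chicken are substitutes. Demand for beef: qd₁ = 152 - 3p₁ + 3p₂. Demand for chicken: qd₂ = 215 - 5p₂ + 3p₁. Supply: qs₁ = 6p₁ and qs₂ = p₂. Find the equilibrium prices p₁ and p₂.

p₁ = 34.6, p₂ = 797/15

Market 1: 152 - 3p₁ + 3p₂ = 6p₁ → 9p₁ - 3p₂ = 152.
Market 2: 6p₂ - 3p₁ = 215.
Eliminating p₂: 6×(1) + 3×(2) gives 45p₁ = 1557, so p₁ = 34.6.
Back-substitute into (2): p₂ = (215 + 3×34.6) / 6 = 797/15.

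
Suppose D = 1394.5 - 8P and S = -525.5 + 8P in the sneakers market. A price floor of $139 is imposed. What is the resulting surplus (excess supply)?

Surplus = 304

Equilibrium price would be P* = 120, so the floor at 139 binds.
At P = 139: D = 282.5, S = 586.5.
Surplus = 586.5 − 282.5 = 304.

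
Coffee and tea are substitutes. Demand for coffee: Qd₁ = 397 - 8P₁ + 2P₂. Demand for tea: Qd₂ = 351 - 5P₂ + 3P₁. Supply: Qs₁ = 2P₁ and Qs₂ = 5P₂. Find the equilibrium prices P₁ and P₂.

Market 1: 397 - 8P₁ + 2P₂ = 2P₁ → 10P₁ - 2P₂ = 397.
Market 2: 10P₂ - 3P₁ = 351.
Eliminating P₂: 10×(1) + 2×(2) gives 94P₁ = 4672, so P₁ = 2336/47.
Back-substitute into (2): P₂ = (351 + 3×2336/47) / 10 = 4701/94.

P₁ = 2336/47, P₂ = 4701/94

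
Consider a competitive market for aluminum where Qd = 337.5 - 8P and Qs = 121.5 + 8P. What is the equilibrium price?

P* = 13.5

Set Qd = Qs: 337.5 - 8P = 121.5 + 8P.
216 = 16P, so P* = 13.5.
Q* = 337.5 − 8(13.5) = 229.5.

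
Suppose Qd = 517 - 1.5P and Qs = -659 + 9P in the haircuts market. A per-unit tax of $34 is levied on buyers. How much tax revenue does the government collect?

Tax revenue = 72658/7

Pre-tax equilibrium: P* = 112, Q* = 349.
Tax on buyers shifts demand to Qd = 517 − 1.5(P + 34) = 466 - 1.5P.
466 - 1.5P = -659 + 9P gives seller price Ps = 750/7; buyers pay Pb = 750/7 + 34 = 988/7.
New quantity: Q = 517 − 1.5(988/7) = 2137/7.
Revenue = 34 × 2137/7 = 72658/7.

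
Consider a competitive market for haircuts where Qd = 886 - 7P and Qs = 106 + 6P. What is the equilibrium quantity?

Q* = 466

Set Qd = Qs: 886 - 7P = 106 + 6P.
780 = 13P, so P* = 60.
Q* = 886 − 7(60) = 466.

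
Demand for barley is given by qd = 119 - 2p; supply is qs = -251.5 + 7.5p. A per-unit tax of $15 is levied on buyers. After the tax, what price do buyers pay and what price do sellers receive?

Pre-tax equilibrium: p* = 39, q* = 41.
Tax on buyers shifts demand to qd = 119 − 2(p + 15) = 89 - 2p.
89 - 2p = -251.5 + 7.5p gives seller price ps = 681/19; buyers pay pb = 681/19 + 15 = 966/19.
New quantity: q = 119 − 2(966/19) = 329/19.

Buyers pay 966/19, sellers receive 681/19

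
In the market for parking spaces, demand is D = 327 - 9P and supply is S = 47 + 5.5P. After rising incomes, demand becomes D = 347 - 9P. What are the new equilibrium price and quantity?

Original equilibrium: P* = 560/29, Q* = 4443/29.
New equilibrium: 347 - 9P = 47 + 5.5P, so 300 = 14.5P and P' = 600/29; Q' = 347 − 9(600/29) = 4663/29.

P' = 600/29, Q' = 4663/29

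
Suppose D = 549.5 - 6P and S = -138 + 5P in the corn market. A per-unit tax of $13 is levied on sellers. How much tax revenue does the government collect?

Tax revenue = 39767/22

Pre-tax equilibrium: P* = 62.5, Q* = 174.5.
Tax on sellers shifts supply to S = -138 + 5(P − 13) = -203 + 5P.
549.5 - 6P = -203 + 5P gives buyer price Pb = 1505/22; sellers receive Ps = 1505/22 − 13 = 1219/22.
New quantity: Q = 549.5 − 6(1505/22) = 3059/22.
Revenue = 13 × 3059/22 = 39767/22.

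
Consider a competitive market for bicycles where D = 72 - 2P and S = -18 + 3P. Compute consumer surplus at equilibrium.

Consumer surplus = 324

Equilibrium: 72 - 2P = -18 + 3P gives P* = 18, Q* = 36.
Demand choke price (D = 0): P = 36.
CS = ½(36 − 18)(36) = 324.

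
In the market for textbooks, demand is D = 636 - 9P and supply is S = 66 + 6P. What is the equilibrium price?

Set D = S: 636 - 9P = 66 + 6P.
570 = 15P, so P* = 38.
Q* = 636 − 9(38) = 294.

P* = 38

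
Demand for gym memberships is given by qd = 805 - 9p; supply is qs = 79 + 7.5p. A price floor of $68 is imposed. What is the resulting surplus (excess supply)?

Equilibrium price would be p* = 44, so the floor at 68 binds.
At p = 68: qd = 193, qs = 589.
Surplus = 589 − 193 = 396.

Surplus = 396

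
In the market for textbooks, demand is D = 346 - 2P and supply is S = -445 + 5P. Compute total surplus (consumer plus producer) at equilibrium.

Equilibrium: 346 - 2P = -445 + 5P gives P* = 113, Q* = 120.
Demand choke price: P = 173; supply starts at P = 89.
CS = ½(173 − 113)(120) = 3600; PS = ½(113 − 89)(120) = 1440.

Total surplus = 5040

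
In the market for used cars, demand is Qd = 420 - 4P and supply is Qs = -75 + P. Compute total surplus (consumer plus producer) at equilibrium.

Total surplus = 360

Equilibrium: 420 - 4P = -75 + P gives P* = 99, Q* = 24.
Demand choke price: P = 105; supply starts at P = 75.
CS = ½(105 − 99)(24) = 72; PS = ½(99 − 75)(24) = 288.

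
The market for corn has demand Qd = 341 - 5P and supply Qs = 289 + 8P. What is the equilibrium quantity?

Set Qd = Qs: 341 - 5P = 289 + 8P.
52 = 13P, so P* = 4.
Q* = 341 − 5(4) = 321.

Q* = 321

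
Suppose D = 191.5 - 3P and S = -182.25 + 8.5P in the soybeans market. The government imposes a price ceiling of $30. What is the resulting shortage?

Equilibrium price would be P* = 32.5, so the ceiling at 30 binds.
At P = 30: D = 191.5 − 3(30) = 101.5, S = -182.25 + 8.5(30) = 72.75.
Shortage = 101.5 − 72.75 = 28.75.

Shortage = 28.75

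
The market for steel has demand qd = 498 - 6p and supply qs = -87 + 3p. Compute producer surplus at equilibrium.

Equilibrium: 498 - 6p = -87 + 3p gives p* = 65, q* = 108.
Supply starts at p = 29 (where qs = 0).
PS = ½(65 − 29)(108) = 1944.

Producer surplus = 1944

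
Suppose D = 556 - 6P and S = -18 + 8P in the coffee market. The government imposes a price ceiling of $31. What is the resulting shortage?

Shortage = 140

Equilibrium price would be P* = 41, so the ceiling at 31 binds.
At P = 31: D = 556 − 6(31) = 370, S = -18 + 8(31) = 230.
Shortage = 370 − 230 = 140.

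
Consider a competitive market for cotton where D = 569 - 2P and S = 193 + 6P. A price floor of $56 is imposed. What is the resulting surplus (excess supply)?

Equilibrium price would be P* = 47, so the floor at 56 binds.
At P = 56: D = 457, S = 529.
Surplus = 529 − 457 = 72.

Surplus = 72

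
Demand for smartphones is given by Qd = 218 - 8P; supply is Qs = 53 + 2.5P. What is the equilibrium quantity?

Set Qd = Qs: 218 - 8P = 53 + 2.5P.
165 = 10.5P, so P* = 110/7.
Q* = 218 − 8(110/7) = 646/7.

Q* = 646/7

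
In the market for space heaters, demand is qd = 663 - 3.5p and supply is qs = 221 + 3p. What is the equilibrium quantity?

q* = 425

Set qd = qs: 663 - 3.5p = 221 + 3p.
442 = 6.5p, so p* = 68.
q* = 663 − 3.5(68) = 425.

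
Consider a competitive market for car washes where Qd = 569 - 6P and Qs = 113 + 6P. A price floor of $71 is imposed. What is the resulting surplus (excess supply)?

Surplus = 396

Equilibrium price would be P* = 38, so the floor at 71 binds.
At P = 71: Qd = 143, Qs = 539.
Surplus = 539 − 143 = 396.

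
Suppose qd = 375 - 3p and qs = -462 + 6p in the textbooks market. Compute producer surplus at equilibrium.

Equilibrium: 375 - 3p = -462 + 6p gives p* = 93, q* = 96.
Supply starts at p = 77 (where qs = 0).
PS = ½(93 − 77)(96) = 768.

Producer surplus = 768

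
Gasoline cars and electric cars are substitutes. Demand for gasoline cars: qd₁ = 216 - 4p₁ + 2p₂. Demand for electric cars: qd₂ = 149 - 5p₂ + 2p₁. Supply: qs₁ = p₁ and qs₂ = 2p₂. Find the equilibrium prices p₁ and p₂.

Market 1: 216 - 4p₁ + 2p₂ = p₁ → 5p₁ - 2p₂ = 216.
Market 2: 7p₂ - 2p₁ = 149.
Eliminating p₂: 7×(1) + 2×(2) gives 31p₁ = 1810, so p₁ = 1810/31.
Back-substitute into (2): p₂ = (149 + 2×1810/31) / 7 = 1177/31.

p₁ = 1810/31, p₂ = 1177/31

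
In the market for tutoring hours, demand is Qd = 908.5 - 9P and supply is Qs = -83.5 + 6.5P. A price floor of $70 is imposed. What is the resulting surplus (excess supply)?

Surplus = 93

Equilibrium price would be P* = 64, so the floor at 70 binds.
At P = 70: Qd = 278.5, Qs = 371.5.
Surplus = 371.5 − 278.5 = 93.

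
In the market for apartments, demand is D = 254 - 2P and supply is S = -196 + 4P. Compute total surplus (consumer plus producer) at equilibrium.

Total surplus = 4056

Equilibrium: 254 - 2P = -196 + 4P gives P* = 75, Q* = 104.
Demand choke price: P = 127; supply starts at P = 49.
CS = ½(127 − 75)(104) = 2704; PS = ½(75 − 49)(104) = 1352.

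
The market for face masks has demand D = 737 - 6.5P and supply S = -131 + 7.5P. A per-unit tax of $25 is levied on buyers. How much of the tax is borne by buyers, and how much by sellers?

Buyers bear 375/28, sellers bear 325/28

Pre-tax equilibrium: P* = 62, Q* = 334.
Tax on buyers shifts demand to D = 737 − 6.5(P + 25) = 574.5 - 6.5P.
574.5 - 6.5P = -131 + 7.5P gives seller price Ps = 1411/28; buyers pay Pb = 1411/28 + 25 = 2111/28.
New quantity: Q = 737 − 6.5(2111/28) = 13829/56.
Buyer burden = 2111/28 − 62 = 375/28; seller burden = 62 − 1411/28 = 325/28.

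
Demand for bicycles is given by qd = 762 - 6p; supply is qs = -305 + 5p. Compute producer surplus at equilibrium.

Equilibrium: 762 - 6p = -305 + 5p gives p* = 97, q* = 180.
Supply starts at p = 61 (where qs = 0).
PS = ½(97 − 61)(180) = 3240.

Producer surplus = 3240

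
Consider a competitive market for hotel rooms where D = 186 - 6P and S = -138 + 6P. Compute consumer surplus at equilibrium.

Equilibrium: 186 - 6P = -138 + 6P gives P* = 27, Q* = 24.
Demand choke price (D = 0): P = 31.
CS = ½(31 − 27)(24) = 48.

Consumer surplus = 48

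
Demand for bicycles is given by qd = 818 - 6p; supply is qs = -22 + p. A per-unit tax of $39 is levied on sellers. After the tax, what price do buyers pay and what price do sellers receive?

Buyers pay 879/7, sellers receive 606/7

Pre-tax equilibrium: p* = 120, q* = 98.
Tax on sellers shifts supply to qs = -22 + 1(p − 39) = -61 + p.
818 - 6p = -61 + p gives buyer price pb = 879/7; sellers receive ps = 879/7 − 39 = 606/7.
New quantity: q = 818 − 6(879/7) = 452/7.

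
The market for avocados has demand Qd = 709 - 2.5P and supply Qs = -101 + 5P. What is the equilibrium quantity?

Q* = 439

Set Qd = Qs: 709 - 2.5P = -101 + 5P.
810 = 7.5P, so P* = 108.
Q* = 709 − 2.5(108) = 439.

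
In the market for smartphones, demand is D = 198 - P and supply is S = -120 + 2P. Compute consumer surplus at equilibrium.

Consumer surplus = 4232

Equilibrium: 198 - P = -120 + 2P gives P* = 106, Q* = 92.
Demand choke price (D = 0): P = 198.
CS = ½(198 − 106)(92) = 4232.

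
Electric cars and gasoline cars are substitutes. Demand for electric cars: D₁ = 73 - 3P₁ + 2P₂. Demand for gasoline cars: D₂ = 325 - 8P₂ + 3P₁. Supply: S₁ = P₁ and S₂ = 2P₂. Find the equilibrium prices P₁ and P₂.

Market 1: 73 - 3P₁ + 2P₂ = P₁ → 4P₁ - 2P₂ = 73.
Market 2: 10P₂ - 3P₁ = 325.
Eliminating P₂: 10×(1) + 2×(2) gives 34P₁ = 1380, so P₁ = 690/17.
Back-substitute into (2): P₂ = (325 + 3×690/17) / 10 = 1519/34.

P₁ = 690/17, P₂ = 1519/34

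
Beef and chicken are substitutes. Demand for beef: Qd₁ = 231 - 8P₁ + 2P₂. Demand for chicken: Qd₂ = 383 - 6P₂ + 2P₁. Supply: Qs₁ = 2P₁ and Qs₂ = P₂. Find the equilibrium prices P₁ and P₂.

Market 1: 231 - 8P₁ + 2P₂ = 2P₁ → 10P₁ - 2P₂ = 231.
Market 2: 7P₂ - 2P₁ = 383.
Eliminating P₂: 7×(1) + 2×(2) gives 66P₁ = 2383, so P₁ = 2383/66.
Back-substitute into (2): P₂ = (383 + 2×2383/66) / 7 = 2146/33.

P₁ = 2383/66, P₂ = 2146/33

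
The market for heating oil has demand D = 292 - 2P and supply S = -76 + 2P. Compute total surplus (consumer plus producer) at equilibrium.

Equilibrium: 292 - 2P = -76 + 2P gives P* = 92, Q* = 108.
Demand choke price: P = 146; supply starts at P = 38.
CS = ½(146 − 92)(108) = 2916; PS = ½(92 − 38)(108) = 2916.

Total surplus = 5832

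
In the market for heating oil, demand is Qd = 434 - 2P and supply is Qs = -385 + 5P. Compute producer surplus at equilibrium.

Equilibrium: 434 - 2P = -385 + 5P gives P* = 117, Q* = 200.
Supply starts at P = 77 (where Qs = 0).
PS = ½(117 − 77)(200) = 4000.

Producer surplus = 4000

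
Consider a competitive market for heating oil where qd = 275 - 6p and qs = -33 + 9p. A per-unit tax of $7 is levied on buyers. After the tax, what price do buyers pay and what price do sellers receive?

Buyers pay 371/15, sellers receive 266/15

Pre-tax equilibrium: p* = 308/15, q* = 151.8.
Tax on buyers shifts demand to qd = 275 − 6(p + 7) = 233 - 6p.
233 - 6p = -33 + 9p gives seller price ps = 266/15; buyers pay pb = 266/15 + 7 = 371/15.
New quantity: q = 275 − 6(371/15) = 126.6.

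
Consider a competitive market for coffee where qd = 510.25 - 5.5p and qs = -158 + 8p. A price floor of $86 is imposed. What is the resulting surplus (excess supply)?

Surplus = 492.75

Equilibrium price would be p* = 49.5, so the floor at 86 binds.
At p = 86: qd = 37.25, qs = 530.
Surplus = 530 − 37.25 = 492.75.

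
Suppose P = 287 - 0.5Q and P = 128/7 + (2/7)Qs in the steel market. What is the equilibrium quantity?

Set the two price expressions equal: 287 - 0.5Q = 128/7 + (2/7)Q.
1881/7 = (11/14)Q, so Q* = 342.
P* = 287 − (0.5)(342) = 116.

Q* = 342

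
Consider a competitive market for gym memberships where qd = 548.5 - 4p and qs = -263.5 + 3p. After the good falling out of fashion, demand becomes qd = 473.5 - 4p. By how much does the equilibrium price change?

Δp = -75/7

Original equilibrium: p* = 116, q* = 84.5.
New equilibrium: 473.5 - 4p = -263.5 + 3p, so 737 = 7p and p' = 737/7; q' = 473.5 − 4(737/7) = 733/14.
Change in price: 737/7 − 116 = -75/7.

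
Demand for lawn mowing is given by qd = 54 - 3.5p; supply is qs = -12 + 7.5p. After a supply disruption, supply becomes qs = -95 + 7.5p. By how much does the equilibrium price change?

Original equilibrium: p* = 6, q* = 33.
New equilibrium: 54 - 3.5p = -95 + 7.5p, so 149 = 11p and p' = 149/11; q' = 54 − 3.5(149/11) = 145/22.
Change in price: 149/11 − 6 = 83/11.

Δp = 83/11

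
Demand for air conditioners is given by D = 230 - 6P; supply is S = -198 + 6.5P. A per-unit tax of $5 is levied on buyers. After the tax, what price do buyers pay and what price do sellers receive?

Pre-tax equilibrium: P* = 34.24, Q* = 24.56.
Tax on buyers shifts demand to D = 230 − 6(P + 5) = 200 - 6P.
200 - 6P = -198 + 6.5P gives seller price Ps = 31.84; buyers pay Pb = 31.84 + 5 = 36.84.
New quantity: Q = 230 − 6(36.84) = 8.96.

Buyers pay $36.84, sellers receive $31.84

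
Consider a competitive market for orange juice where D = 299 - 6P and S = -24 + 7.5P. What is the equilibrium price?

Set D = S: 299 - 6P = -24 + 7.5P.
323 = 13.5P, so P* = 646/27.
Q* = 299 − 6(646/27) = 1399/9.

P* = 646/27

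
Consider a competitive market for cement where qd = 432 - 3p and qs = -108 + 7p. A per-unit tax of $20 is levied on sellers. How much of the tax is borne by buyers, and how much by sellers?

Pre-tax equilibrium: p* = 54, q* = 270.
Tax on sellers shifts supply to qs = -108 + 7(p − 20) = -248 + 7p.
432 - 3p = -248 + 7p gives buyer price pb = 68; sellers receive ps = 68 − 20 = 48.
New quantity: q = 432 − 3(68) = 228.
Buyer burden = 68 − 54 = 14; seller burden = 54 − 48 = 6.

Buyers bear $14, sellers bear $6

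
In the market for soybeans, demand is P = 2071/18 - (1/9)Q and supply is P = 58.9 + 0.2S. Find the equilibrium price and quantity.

Set the two price expressions equal: 2071/18 - (1/9)Q = 58.9 + 0.2Q.
2527/45 = (14/45)Q, so Q* = 180.5.
P* = 2071/18 − (1/9)(180.5) = 95.

P* = 95, Q* = 180.5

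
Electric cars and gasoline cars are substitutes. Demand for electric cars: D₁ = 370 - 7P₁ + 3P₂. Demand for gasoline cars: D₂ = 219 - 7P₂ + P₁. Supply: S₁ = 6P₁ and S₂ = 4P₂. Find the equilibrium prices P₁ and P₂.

P₁ = 4727/140, P₂ = 3217/140

Market 1: 370 - 7P₁ + 3P₂ = 6P₁ → 13P₁ - 3P₂ = 370.
Market 2: 11P₂ - P₁ = 219.
Eliminating P₂: 11×(1) + 3×(2) gives 140P₁ = 4727, so P₁ = 4727/140.
Back-substitute into (2): P₂ = (219 + 1×4727/140) / 11 = 3217/140.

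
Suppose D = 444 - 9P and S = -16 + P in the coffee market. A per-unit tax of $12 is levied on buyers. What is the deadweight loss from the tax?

Pre-tax equilibrium: P* = 46, Q* = 30.
Tax on buyers shifts demand to D = 444 − 9(P + 12) = 336 - 9P.
336 - 9P = -16 + P gives seller price Ps = 35.2; buyers pay Pb = 35.2 + 12 = 47.2.
New quantity: Q = 444 − 9(47.2) = 19.2.
DWL = ½ × 12 × (30 − 19.2) = 64.8.

Deadweight loss = 64.8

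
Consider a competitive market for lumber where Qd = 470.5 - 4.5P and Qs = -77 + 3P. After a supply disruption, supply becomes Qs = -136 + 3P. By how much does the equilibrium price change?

Original equilibrium: P* = 73, Q* = 142.
New equilibrium: 470.5 - 4.5P = -136 + 3P, so 606.5 = 7.5P and P' = 1213/15; Q' = 470.5 − 4.5(1213/15) = 106.6.
Change in price: 1213/15 − 73 = 118/15.

ΔP = 118/15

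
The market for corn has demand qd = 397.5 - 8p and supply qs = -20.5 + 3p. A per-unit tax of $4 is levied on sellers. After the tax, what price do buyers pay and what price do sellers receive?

Pre-tax equilibrium: p* = 38, q* = 93.5.
Tax on sellers shifts supply to qs = -20.5 + 3(p − 4) = -32.5 + 3p.
397.5 - 8p = -32.5 + 3p gives buyer price pb = 430/11; sellers receive ps = 430/11 − 4 = 386/11.
New quantity: q = 397.5 − 8(430/11) = 1865/22.

Buyers pay 430/11, sellers receive 386/11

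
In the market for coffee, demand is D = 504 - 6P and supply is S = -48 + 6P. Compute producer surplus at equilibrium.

Equilibrium: 504 - 6P = -48 + 6P gives P* = 46, Q* = 228.
Supply starts at P = 8 (where S = 0).
PS = ½(46 − 8)(228) = 4332.

Producer surplus = 4332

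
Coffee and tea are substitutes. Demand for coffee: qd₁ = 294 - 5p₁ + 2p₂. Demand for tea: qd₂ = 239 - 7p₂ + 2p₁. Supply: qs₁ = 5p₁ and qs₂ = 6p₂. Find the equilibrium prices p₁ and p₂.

Market 1: 294 - 5p₁ + 2p₂ = 5p₁ → 10p₁ - 2p₂ = 294.
Market 2: 13p₂ - 2p₁ = 239.
Eliminating p₂: 13×(1) + 2×(2) gives 126p₁ = 4300, so p₁ = 2150/63.
Back-substitute into (2): p₂ = (239 + 2×2150/63) / 13 = 1489/63.

p₁ = 2150/63, p₂ = 1489/63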